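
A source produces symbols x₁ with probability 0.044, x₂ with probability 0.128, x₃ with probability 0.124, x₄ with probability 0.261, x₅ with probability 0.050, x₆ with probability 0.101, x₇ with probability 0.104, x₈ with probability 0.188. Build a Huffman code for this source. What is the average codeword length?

Repeatedly combine the two least-probable nodes; the expected code length is the sum of the merged weights.
merge 11/250 + 1/20 → 47/500
merge 47/500 + 101/1000 → 39/200
merge 13/125 + 31/250 → 57/250
merge 16/125 + 47/250 → 79/250
merge 39/200 + 57/250 → 423/1000
merge 261/1000 + 79/250 → 577/1000
merge 423/1000 + 577/1000 → 1
L = 47/500 + 39/200 + 57/250 + 79/250 + 423/1000 + 577/1000 + 1 = 2833/1000 = 2.833 bits/symbol.

2.833 bits/symbol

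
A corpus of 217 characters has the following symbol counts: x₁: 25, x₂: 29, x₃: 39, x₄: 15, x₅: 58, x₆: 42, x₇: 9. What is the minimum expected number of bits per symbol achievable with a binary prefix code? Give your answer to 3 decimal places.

2.650 bits/symbol

Probabilities are the counts divided by 217.
Repeatedly combine the two least-probable nodes; the expected code length is the sum of the merged weights.
merge 9/217 + 15/217 → 24/217
merge 24/217 + 25/217 → 7/31
merge 29/217 + 39/217 → 68/217
merge 6/31 + 7/31 → 13/31
merge 58/217 + 68/217 → 18/31
merge 13/31 + 18/31 → 1
L = 24/217 + 7/31 + 68/217 + 13/31 + 18/31 + 1 = 575/217 ≈ 2.650 bits/symbol.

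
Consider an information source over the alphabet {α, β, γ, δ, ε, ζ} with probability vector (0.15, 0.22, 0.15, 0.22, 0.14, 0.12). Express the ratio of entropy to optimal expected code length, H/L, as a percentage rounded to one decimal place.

99.5%

Entropy H = −Σ p log₂ p ≈ 2.5464 bits.
Huffman merges: 3/25+7/50→13/50; 3/20+3/20→3/10; 11/50+11/50→11/25; 13/50+3/10→14/25; 11/25+14/25→1. L = 64/25 ≈ 2.5600.
Efficiency = H/L = 2.5464/2.5600 = 99.5%.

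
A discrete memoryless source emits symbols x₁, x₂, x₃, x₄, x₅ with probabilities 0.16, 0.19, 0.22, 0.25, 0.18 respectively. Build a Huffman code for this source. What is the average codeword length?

Repeatedly combine the two least-probable nodes; the expected code length is the sum of the merged weights.
merge 4/25 + 9/50 → 17/50
merge 19/100 + 11/50 → 41/100
merge 1/4 + 17/50 → 59/100
merge 41/100 + 59/100 → 1
L = 17/50 + 41/100 + 59/100 + 1 = 117/50 = 2.34 bits/symbol.

2.34 bits/symbol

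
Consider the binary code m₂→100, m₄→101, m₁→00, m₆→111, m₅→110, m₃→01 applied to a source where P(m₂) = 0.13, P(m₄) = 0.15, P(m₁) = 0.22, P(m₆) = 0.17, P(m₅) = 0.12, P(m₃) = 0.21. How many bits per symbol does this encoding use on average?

L̄ = Σ pᵢ·ℓᵢ = 0.13·3 + 0.15·3 + 0.22·2 + 0.17·3 + 0.12·3 + 0.21·2 = 2.57 bits/symbol.

2.57 bits/symbol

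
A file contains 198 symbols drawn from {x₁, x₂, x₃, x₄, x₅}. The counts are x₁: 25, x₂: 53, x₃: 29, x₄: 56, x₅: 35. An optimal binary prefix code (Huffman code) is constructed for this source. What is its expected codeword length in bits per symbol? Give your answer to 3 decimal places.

Probabilities are the counts divided by 198.
Repeatedly combine the two least-probable nodes; the expected code length is the sum of the merged weights.
merge 25/198 + 29/198 → 3/11
merge 35/198 + 53/198 → 4/9
merge 3/11 + 28/99 → 5/9
merge 4/9 + 5/9 → 1
L = 3/11 + 4/9 + 5/9 + 1 = 25/11 ≈ 2.273 bits/symbol.

2.273 bits/symbol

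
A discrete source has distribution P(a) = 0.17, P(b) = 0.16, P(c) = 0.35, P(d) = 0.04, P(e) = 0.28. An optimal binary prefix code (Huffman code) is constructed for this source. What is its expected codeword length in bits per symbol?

2.2 bits/symbol

Repeatedly combine the two least-probable nodes; the expected code length is the sum of the merged weights.
merge 1/25 + 4/25 → 1/5
merge 17/100 + 1/5 → 37/100
merge 7/25 + 7/20 → 63/100
merge 37/100 + 63/100 → 1
L = 1/5 + 37/100 + 63/100 + 1 = 11/5 = 2.2 bits/symbol.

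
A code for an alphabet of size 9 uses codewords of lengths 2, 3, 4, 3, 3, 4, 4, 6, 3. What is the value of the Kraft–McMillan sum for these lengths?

With common denominator 2^6 = 64: Σ 2^(−ℓᵢ) = 16/64 + 8/64 + 4/64 + 8/64 + 8/64 + 4/64 + 4/64 + 1/64 + 8/64 = 61/64 = 0.953125.

0.953125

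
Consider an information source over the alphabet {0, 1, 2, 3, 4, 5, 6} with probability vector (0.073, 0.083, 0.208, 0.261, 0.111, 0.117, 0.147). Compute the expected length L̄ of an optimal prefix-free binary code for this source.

Repeatedly combine the two least-probable nodes; the expected code length is the sum of the merged weights.
merge 73/1000 + 83/1000 → 39/250
merge 111/1000 + 117/1000 → 57/250
merge 147/1000 + 39/250 → 303/1000
merge 26/125 + 57/250 → 109/250
merge 261/1000 + 303/1000 → 141/250
merge 109/250 + 141/250 → 1
L = 39/250 + 57/250 + 303/1000 + 109/250 + 141/250 + 1 = 2687/1000 = 2.687 bits/symbol.

2.687 bits/symbol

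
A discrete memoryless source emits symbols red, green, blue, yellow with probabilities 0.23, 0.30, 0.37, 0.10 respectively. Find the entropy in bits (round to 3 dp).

1.872 bits

H = −Σ pᵢ log₂ pᵢ.
−0.23·log₂(0.23) = 0.4877
−0.30·log₂(0.30) = 0.5211
−0.37·log₂(0.37) = 0.5307
−0.10·log₂(0.10) = 0.3322
Sum ≈ 1.8717 → 1.872 bits.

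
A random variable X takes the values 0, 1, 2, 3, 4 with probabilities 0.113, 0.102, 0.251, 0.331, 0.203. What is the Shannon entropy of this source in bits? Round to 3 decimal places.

H = −Σ pᵢ log₂ pᵢ.
−0.113·log₂(0.113) = 0.3555
−0.102·log₂(0.102) = 0.3359
−0.251·log₂(0.251) = 0.5006
−0.331·log₂(0.331) = 0.5280
−0.203·log₂(0.203) = 0.4670
Sum ≈ 2.1869 → 2.187 bits.

2.187 bits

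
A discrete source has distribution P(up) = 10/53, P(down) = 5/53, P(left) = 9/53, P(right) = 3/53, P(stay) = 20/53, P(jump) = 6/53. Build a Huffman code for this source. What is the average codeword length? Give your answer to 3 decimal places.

Repeatedly combine the two least-probable nodes; the expected code length is the sum of the merged weights.
merge 3/53 + 5/53 → 8/53
merge 6/53 + 8/53 → 14/53
merge 9/53 + 10/53 → 19/53
merge 14/53 + 19/53 → 33/53
merge 20/53 + 33/53 → 1
L = 8/53 + 14/53 + 19/53 + 33/53 + 1 = 127/53 ≈ 2.396 bits/symbol.

2.396 bits/symbol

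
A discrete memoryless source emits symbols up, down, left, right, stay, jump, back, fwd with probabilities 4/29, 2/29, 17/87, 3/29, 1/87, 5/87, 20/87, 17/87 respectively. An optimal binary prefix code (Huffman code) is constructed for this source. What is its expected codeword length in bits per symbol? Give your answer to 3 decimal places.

Repeatedly combine the two least-probable nodes; the expected code length is the sum of the merged weights.
merge 1/87 + 5/87 → 2/29
merge 2/29 + 2/29 → 4/29
merge 3/29 + 4/29 → 7/29
merge 4/29 + 17/87 → 1/3
merge 17/87 + 20/87 → 37/87
merge 7/29 + 1/3 → 50/87
merge 37/87 + 50/87 → 1
L = 2/29 + 4/29 + 7/29 + 1/3 + 37/87 + 50/87 + 1 = 242/87 ≈ 2.782 bits/symbol.

2.782 bits/symbol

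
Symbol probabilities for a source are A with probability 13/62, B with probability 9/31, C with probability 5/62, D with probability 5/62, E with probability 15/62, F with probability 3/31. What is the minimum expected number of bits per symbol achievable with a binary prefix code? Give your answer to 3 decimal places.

Repeatedly combine the two least-probable nodes; the expected code length is the sum of the merged weights.
merge 5/62 + 5/62 → 5/31
merge 3/31 + 5/31 → 8/31
merge 13/62 + 15/62 → 14/31
merge 8/31 + 9/31 → 17/31
merge 14/31 + 17/31 → 1
L = 5/31 + 8/31 + 14/31 + 17/31 + 1 = 75/31 ≈ 2.419 bits/symbol.

2.419 bits/symbol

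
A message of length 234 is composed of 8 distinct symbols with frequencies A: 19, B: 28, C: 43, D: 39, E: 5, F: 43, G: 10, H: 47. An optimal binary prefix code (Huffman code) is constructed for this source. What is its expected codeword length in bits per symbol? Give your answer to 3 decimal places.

2.825 bits/symbol

Probabilities are the counts divided by 234.
Repeatedly combine the two least-probable nodes; the expected code length is the sum of the merged weights.
merge 5/234 + 5/117 → 5/78
merge 5/78 + 19/234 → 17/117
merge 14/117 + 17/117 → 31/117
merge 1/6 + 43/234 → 41/117
merge 43/234 + 47/234 → 5/13
merge 31/117 + 41/117 → 8/13
merge 5/13 + 8/13 → 1
L = 5/78 + 17/117 + 31/117 + 41/117 + 5/13 + 8/13 + 1 = 661/234 ≈ 2.825 bits/symbol.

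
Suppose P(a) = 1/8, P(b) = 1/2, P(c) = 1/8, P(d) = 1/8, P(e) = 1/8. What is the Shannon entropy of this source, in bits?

Each probability is a power of 1/2, so log₂(1/p) is an integer.
H = Σ p·log₂(1/p) = 1/8·3 + 1/2·1 + 1/8·3 + 1/8·3 + 1/8·3 = 2 bits.

2 bits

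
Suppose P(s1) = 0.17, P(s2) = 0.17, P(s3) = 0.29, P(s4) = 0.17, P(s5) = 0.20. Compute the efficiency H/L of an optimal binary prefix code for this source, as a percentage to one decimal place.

Entropy H = −Σ p log₂ p ≈ 2.2861 bits.
Huffman merges: 17/100+17/100→17/50; 17/100+1/5→37/100; 29/100+17/50→63/100; 37/100+63/100→1. L = 117/50 ≈ 2.3400.
Efficiency = H/L = 2.2861/2.3400 = 97.7%.

97.7%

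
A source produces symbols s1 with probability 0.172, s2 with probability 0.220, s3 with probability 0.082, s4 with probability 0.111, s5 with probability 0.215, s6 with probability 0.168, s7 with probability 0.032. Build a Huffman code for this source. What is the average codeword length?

2.679 bits/symbol

Repeatedly combine the two least-probable nodes; the expected code length is the sum of the merged weights.
merge 4/125 + 41/500 → 57/500
merge 111/1000 + 57/500 → 9/40
merge 21/125 + 43/250 → 17/50
merge 43/200 + 11/50 → 87/200
merge 9/40 + 17/50 → 113/200
merge 87/200 + 113/200 → 1
L = 57/500 + 9/40 + 17/50 + 87/200 + 113/200 + 1 = 2679/1000 = 2.679 bits/symbol.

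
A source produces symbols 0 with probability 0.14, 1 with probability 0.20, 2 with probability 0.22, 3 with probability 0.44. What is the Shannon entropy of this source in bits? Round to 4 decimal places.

1.8632 bits

H = −Σ pᵢ log₂ pᵢ.
−0.14·log₂(0.14) = 0.3971
−0.20·log₂(0.20) = 0.4644
−0.22·log₂(0.22) = 0.4806
−0.44·log₂(0.44) = 0.5211
Sum ≈ 1.8632 → 1.8632 bits.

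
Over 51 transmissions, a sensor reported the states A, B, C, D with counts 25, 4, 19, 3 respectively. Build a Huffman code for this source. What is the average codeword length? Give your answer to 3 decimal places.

1.647 bits/symbol

Probabilities are the counts divided by 51.
Repeatedly combine the two least-probable nodes; the expected code length is the sum of the merged weights.
merge 1/17 + 4/51 → 7/51
merge 7/51 + 19/51 → 26/51
merge 25/51 + 26/51 → 1
L = 7/51 + 26/51 + 1 = 28/17 ≈ 1.647 bits/symbol.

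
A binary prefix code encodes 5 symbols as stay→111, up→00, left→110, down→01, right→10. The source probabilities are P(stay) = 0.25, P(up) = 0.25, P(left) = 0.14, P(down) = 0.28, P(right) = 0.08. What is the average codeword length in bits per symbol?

2.39 bits/symbol

L̄ = Σ pᵢ·ℓᵢ = 0.25·3 + 0.25·2 + 0.14·3 + 0.28·2 + 0.08·2 = 2.39 bits/symbol.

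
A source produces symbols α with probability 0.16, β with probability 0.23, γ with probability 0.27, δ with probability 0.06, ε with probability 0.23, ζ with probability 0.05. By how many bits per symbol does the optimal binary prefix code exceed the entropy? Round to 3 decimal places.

0.012 bits

Entropy H = −Σ p log₂ p ≈ 2.3680 bits.
Huffman merges: 1/20+3/50→11/100; 11/100+4/25→27/100; 23/100+23/100→23/50; 27/100+27/100→27/50; 23/50+27/50→1. L = 119/50 ≈ 2.3800.
L − H = 2.3800 − 2.3680 = 0.012 bits.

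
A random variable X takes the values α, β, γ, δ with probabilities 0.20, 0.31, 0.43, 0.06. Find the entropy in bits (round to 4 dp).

H = −Σ pᵢ log₂ pᵢ.
−0.20·log₂(0.20) = 0.4644
−0.31·log₂(0.31) = 0.5238
−0.43·log₂(0.43) = 0.5236
−0.06·log₂(0.06) = 0.2435
Sum ≈ 1.7553 → 1.7553 bits.

1.7553 bits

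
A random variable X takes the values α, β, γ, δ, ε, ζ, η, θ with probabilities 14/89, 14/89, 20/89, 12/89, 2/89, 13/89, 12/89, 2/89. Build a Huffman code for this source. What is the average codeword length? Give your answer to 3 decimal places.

Repeatedly combine the two least-probable nodes; the expected code length is the sum of the merged weights.
merge 2/89 + 2/89 → 4/89
merge 4/89 + 12/89 → 16/89
merge 12/89 + 13/89 → 25/89
merge 14/89 + 14/89 → 28/89
merge 16/89 + 20/89 → 36/89
merge 25/89 + 28/89 → 53/89
merge 36/89 + 53/89 → 1
L = 4/89 + 16/89 + 25/89 + 28/89 + 36/89 + 53/89 + 1 = 251/89 ≈ 2.820 bits/symbol.

2.820 bits/symbol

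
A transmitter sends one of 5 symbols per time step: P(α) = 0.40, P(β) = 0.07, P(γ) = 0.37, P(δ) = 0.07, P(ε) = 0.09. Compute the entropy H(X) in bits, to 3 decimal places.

1.909 bits

H = −Σ pᵢ log₂ pᵢ.
−0.40·log₂(0.40) = 0.5288
−0.07·log₂(0.07) = 0.2686
−0.37·log₂(0.37) = 0.5307
−0.07·log₂(0.07) = 0.2686
−0.09·log₂(0.09) = 0.3127
Sum ≈ 1.9093 → 1.909 bits.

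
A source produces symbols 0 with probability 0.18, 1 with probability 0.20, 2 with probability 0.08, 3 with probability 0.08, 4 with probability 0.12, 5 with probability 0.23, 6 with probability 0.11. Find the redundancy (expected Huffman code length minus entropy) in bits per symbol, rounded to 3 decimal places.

0.032 bits

Entropy H = −Σ p log₂ p ≈ 2.6977 bits.
Huffman merges: 2/25+2/25→4/25; 11/100+3/25→23/100; 4/25+9/50→17/50; 1/5+23/100→43/100; 23/100+17/50→57/100; 43/100+57/100→1. L = 273/100 ≈ 2.7300.
L − H = 2.7300 − 2.6977 = 0.032 bits.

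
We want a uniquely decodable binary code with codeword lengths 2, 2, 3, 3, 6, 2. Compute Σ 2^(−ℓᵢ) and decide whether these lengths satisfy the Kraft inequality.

1.015625; no

With common denominator 2^6 = 64: Σ 2^(−ℓᵢ) = 16/64 + 16/64 + 8/64 + 8/64 + 1/64 + 16/64 = 65/64 = 1.015625.
Kraft's inequality requires Σ ≤ 1; here Σ = 1.015625 > 1, so no such prefix code exists.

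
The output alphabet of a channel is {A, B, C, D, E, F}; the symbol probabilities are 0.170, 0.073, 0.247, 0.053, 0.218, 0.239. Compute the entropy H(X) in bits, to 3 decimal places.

H = −Σ pᵢ log₂ pᵢ.
−0.170·log₂(0.170) = 0.4346
−0.073·log₂(0.073) = 0.2756
−0.247·log₂(0.247) = 0.4983
−0.053·log₂(0.053) = 0.2246
−0.218·log₂(0.218) = 0.4791
−0.239·log₂(0.239) = 0.4935
Sum ≈ 2.4057 → 2.406 bits.

2.406 bits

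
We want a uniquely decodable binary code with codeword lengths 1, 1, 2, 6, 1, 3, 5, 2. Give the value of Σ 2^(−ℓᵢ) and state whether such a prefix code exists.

With common denominator 2^6 = 64: Σ 2^(−ℓᵢ) = 32/64 + 32/64 + 16/64 + 1/64 + 32/64 + 8/64 + 2/64 + 16/64 = 139/64 = 2.171875.
Kraft's inequality requires Σ ≤ 1; here Σ = 2.171875 > 1, so no such prefix code exists.

2.171875; no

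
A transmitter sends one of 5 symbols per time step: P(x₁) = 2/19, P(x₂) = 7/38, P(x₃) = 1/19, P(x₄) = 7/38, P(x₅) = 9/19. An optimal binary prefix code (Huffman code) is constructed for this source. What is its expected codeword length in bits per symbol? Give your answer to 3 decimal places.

2.026 bits/symbol

Repeatedly combine the two least-probable nodes; the expected code length is the sum of the merged weights.
merge 1/19 + 2/19 → 3/19
merge 3/19 + 7/38 → 13/38
merge 7/38 + 13/38 → 10/19
merge 9/19 + 10/19 → 1
L = 3/19 + 13/38 + 10/19 + 1 = 77/38 ≈ 2.026 bits/symbol.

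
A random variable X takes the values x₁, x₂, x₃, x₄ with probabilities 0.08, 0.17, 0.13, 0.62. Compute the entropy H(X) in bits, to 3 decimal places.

H = −Σ pᵢ log₂ pᵢ.
−0.08·log₂(0.08) = 0.2915
−0.17·log₂(0.17) = 0.4346
−0.13·log₂(0.13) = 0.3826
−0.62·log₂(0.62) = 0.4276
Sum ≈ 1.5363 → 1.536 bits.

1.536 bits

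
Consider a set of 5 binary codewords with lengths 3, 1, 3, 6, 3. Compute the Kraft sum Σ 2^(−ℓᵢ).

0.890625

With common denominator 2^6 = 64: Σ 2^(−ℓᵢ) = 8/64 + 32/64 + 8/64 + 1/64 + 8/64 = 57/64 = 0.890625.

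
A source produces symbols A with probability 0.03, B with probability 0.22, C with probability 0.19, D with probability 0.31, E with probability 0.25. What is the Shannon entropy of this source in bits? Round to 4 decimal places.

2.1114 bits

H = −Σ pᵢ log₂ pᵢ.
−0.03·log₂(0.03) = 0.1518
−0.22·log₂(0.22) = 0.4806
−0.19·log₂(0.19) = 0.4552
−0.31·log₂(0.31) = 0.5238
−0.25·log₂(0.25) = 0.5000
Sum ≈ 2.1114 → 2.1114 bits.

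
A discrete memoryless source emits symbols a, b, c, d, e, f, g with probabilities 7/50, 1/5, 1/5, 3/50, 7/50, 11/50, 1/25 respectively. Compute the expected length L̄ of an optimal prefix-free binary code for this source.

2.68 bits/symbol

Repeatedly combine the two least-probable nodes; the expected code length is the sum of the merged weights.
merge 1/25 + 3/50 → 1/10
merge 1/10 + 7/50 → 6/25
merge 7/50 + 1/5 → 17/50
merge 1/5 + 11/50 → 21/50
merge 6/25 + 17/50 → 29/50
merge 21/50 + 29/50 → 1
L = 1/10 + 6/25 + 17/50 + 21/50 + 29/50 + 1 = 67/25 = 2.68 bits/symbol.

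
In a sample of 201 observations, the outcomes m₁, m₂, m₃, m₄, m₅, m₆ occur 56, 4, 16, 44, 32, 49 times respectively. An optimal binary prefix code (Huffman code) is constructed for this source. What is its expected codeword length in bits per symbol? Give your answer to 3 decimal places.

Probabilities are the counts divided by 201.
Repeatedly combine the two least-probable nodes; the expected code length is the sum of the merged weights.
merge 4/201 + 16/201 → 20/201
merge 20/201 + 32/201 → 52/201
merge 44/201 + 49/201 → 31/67
merge 52/201 + 56/201 → 36/67
merge 31/67 + 36/67 → 1
L = 20/201 + 52/201 + 31/67 + 36/67 + 1 = 158/67 ≈ 2.358 bits/symbol.

2.358 bits/symbol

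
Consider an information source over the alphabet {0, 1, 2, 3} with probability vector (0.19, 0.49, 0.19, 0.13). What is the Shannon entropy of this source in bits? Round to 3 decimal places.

1.797 bits

H = −Σ pᵢ log₂ pᵢ.
−0.19·log₂(0.19) = 0.4552
−0.49·log₂(0.49) = 0.5043
−0.19·log₂(0.19) = 0.4552
−0.13·log₂(0.13) = 0.3826
Sum ≈ 1.7974 → 1.797 bits.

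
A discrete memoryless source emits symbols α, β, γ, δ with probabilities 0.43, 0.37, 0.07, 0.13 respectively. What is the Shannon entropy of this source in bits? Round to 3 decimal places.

H = −Σ pᵢ log₂ pᵢ.
−0.43·log₂(0.43) = 0.5236
−0.37·log₂(0.37) = 0.5307
−0.07·log₂(0.07) = 0.2686
−0.13·log₂(0.13) = 0.3826
Sum ≈ 1.7055 → 1.705 bits.

1.705 bits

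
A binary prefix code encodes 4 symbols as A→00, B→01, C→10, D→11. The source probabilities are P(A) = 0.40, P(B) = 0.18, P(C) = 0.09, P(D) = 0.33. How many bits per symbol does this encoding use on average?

L̄ = Σ pᵢ·ℓᵢ = 0.40·2 + 0.18·2 + 0.09·2 + 0.33·2 = 2 bits/symbol.

2 bits/symbol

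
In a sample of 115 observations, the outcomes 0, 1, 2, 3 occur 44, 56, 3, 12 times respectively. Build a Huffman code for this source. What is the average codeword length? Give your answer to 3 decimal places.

Probabilities are the counts divided by 115.
Repeatedly combine the two least-probable nodes; the expected code length is the sum of the merged weights.
merge 3/115 + 12/115 → 3/23
merge 3/23 + 44/115 → 59/115
merge 56/115 + 59/115 → 1
L = 3/23 + 59/115 + 1 = 189/115 ≈ 1.643 bits/symbol.

1.643 bits/symbol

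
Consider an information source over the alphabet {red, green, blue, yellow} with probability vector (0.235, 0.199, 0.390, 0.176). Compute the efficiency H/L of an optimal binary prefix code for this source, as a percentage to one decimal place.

97.0%

Entropy H = −Σ p log₂ p ≈ 1.9254 bits.
Huffman merges: 22/125+199/1000→3/8; 47/200+3/8→61/100; 39/100+61/100→1. L = 397/200 ≈ 1.9850.
Efficiency = H/L = 1.9254/1.9850 = 97.0%.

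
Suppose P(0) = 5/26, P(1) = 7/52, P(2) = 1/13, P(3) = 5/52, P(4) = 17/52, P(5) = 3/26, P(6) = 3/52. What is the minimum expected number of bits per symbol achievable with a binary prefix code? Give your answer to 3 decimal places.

Repeatedly combine the two least-probable nodes; the expected code length is the sum of the merged weights.
merge 3/52 + 1/13 → 7/52
merge 5/52 + 3/26 → 11/52
merge 7/52 + 7/52 → 7/26
merge 5/26 + 11/52 → 21/52
merge 7/26 + 17/52 → 31/52
merge 21/52 + 31/52 → 1
L = 7/52 + 11/52 + 7/26 + 21/52 + 31/52 + 1 = 34/13 ≈ 2.615 bits/symbol.

2.615 bits/symbol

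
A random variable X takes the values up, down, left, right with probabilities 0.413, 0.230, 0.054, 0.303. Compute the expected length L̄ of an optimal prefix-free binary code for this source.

1.871 bits/symbol

Repeatedly combine the two least-probable nodes; the expected code length is the sum of the merged weights.
merge 27/500 + 23/100 → 71/250
merge 71/250 + 303/1000 → 587/1000
merge 413/1000 + 587/1000 → 1
L = 71/250 + 587/1000 + 1 = 1871/1000 = 1.871 bits/symbol.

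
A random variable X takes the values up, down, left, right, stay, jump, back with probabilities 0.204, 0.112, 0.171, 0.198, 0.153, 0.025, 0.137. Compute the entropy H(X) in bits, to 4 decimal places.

2.6602 bits

H = −Σ pᵢ log₂ pᵢ.
−0.204·log₂(0.204) = 0.4678
−0.112·log₂(0.112) = 0.3537
−0.171·log₂(0.171) = 0.4357
−0.198·log₂(0.198) = 0.4626
−0.153·log₂(0.153) = 0.4144
−0.025·log₂(0.025) = 0.1330
−0.137·log₂(0.137) = 0.3929
Sum ≈ 2.6602 → 2.6602 bits.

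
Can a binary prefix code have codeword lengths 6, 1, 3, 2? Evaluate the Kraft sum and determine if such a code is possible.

0.890625; yes

With common denominator 2^6 = 64: Σ 2^(−ℓᵢ) = 1/64 + 32/64 + 8/64 + 16/64 = 57/64 = 0.890625.
Kraft's inequality requires Σ ≤ 1; here Σ = 0.890625 ≤ 1, so such a prefix code exists.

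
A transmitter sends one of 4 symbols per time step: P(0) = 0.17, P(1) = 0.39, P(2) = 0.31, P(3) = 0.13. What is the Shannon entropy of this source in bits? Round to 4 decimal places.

1.8708 bits

H = −Σ pᵢ log₂ pᵢ.
−0.17·log₂(0.17) = 0.4346
−0.39·log₂(0.39) = 0.5298
−0.31·log₂(0.31) = 0.5238
−0.13·log₂(0.13) = 0.3826
Sum ≈ 1.8708 → 1.8708 bits.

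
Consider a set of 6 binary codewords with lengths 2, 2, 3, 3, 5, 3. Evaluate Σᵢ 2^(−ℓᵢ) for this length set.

With common denominator 2^5 = 32: Σ 2^(−ℓᵢ) = 8/32 + 8/32 + 4/32 + 4/32 + 1/32 + 4/32 = 29/32 = 0.90625.

0.90625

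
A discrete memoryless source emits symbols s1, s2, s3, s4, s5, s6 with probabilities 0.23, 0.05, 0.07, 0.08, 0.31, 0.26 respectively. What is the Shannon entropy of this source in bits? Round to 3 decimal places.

2.293 bits

H = −Σ pᵢ log₂ pᵢ.
−0.23·log₂(0.23) = 0.4877
−0.05·log₂(0.05) = 0.2161
−0.07·log₂(0.07) = 0.2686
−0.08·log₂(0.08) = 0.2915
−0.31·log₂(0.31) = 0.5238
−0.26·log₂(0.26) = 0.5053
Sum ≈ 2.2929 → 2.293 bits.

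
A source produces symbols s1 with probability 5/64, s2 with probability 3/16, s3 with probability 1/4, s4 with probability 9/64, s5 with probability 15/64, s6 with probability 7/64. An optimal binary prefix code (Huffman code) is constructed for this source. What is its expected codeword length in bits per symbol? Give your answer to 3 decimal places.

Repeatedly combine the two least-probable nodes; the expected code length is the sum of the merged weights.
merge 5/64 + 7/64 → 3/16
merge 9/64 + 3/16 → 21/64
merge 3/16 + 15/64 → 27/64
merge 1/4 + 21/64 → 37/64
merge 27/64 + 37/64 → 1
L = 3/16 + 21/64 + 27/64 + 37/64 + 1 = 161/64 ≈ 2.516 bits/symbol.

2.516 bits/symbol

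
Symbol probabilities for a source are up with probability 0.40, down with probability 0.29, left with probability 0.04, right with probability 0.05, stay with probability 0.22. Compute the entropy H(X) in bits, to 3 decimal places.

H = −Σ pᵢ log₂ pᵢ.
−0.40·log₂(0.40) = 0.5288
−0.29·log₂(0.29) = 0.5179
−0.04·log₂(0.04) = 0.1858
−0.05·log₂(0.05) = 0.2161
−0.22·log₂(0.22) = 0.4806
Sum ≈ 1.9291 → 1.929 bits.

1.929 bits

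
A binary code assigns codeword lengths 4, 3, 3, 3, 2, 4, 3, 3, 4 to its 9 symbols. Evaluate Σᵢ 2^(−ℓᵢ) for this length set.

With common denominator 2^4 = 16: Σ 2^(−ℓᵢ) = 1/16 + 2/16 + 2/16 + 2/16 + 4/16 + 1/16 + 2/16 + 2/16 + 1/16 = 17/16 = 1.0625.

1.0625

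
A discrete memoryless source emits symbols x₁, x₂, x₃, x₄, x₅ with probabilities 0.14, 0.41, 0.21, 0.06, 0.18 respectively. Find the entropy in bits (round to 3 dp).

H = −Σ pᵢ log₂ pᵢ.
−0.14·log₂(0.14) = 0.3971
−0.41·log₂(0.41) = 0.5274
−0.21·log₂(0.21) = 0.4728
−0.06·log₂(0.06) = 0.2435
−0.18·log₂(0.18) = 0.4453
Sum ≈ 2.0862 → 2.086 bits.

2.086 bits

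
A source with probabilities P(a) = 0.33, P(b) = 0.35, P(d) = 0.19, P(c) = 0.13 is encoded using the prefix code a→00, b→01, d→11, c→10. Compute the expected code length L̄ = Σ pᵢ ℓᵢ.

L̄ = Σ pᵢ·ℓᵢ = 0.33·2 + 0.35·2 + 0.19·2 + 0.13·2 = 2 bits/symbol.

2 bits/symbol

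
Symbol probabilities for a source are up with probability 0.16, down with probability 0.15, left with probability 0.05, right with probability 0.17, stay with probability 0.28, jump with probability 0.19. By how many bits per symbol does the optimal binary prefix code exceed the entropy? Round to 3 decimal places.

Entropy H = −Σ p log₂ p ≈ 2.4537 bits.
Huffman merges: 1/20+3/20→1/5; 4/25+17/100→33/100; 19/100+1/5→39/100; 7/25+33/100→61/100; 39/100+61/100→1. L = 253/100 ≈ 2.5300.
L − H = 2.5300 − 2.4537 = 0.076 bits.

0.076 bits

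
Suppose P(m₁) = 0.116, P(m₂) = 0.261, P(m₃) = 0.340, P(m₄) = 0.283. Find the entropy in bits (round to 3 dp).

H = −Σ pᵢ log₂ pᵢ.
−0.116·log₂(0.116) = 0.3605
−0.261·log₂(0.261) = 0.5058
−0.340·log₂(0.340) = 0.5292
−0.283·log₂(0.283) = 0.5154
Sum ≈ 1.9108 → 1.911 bits.

1.911 bits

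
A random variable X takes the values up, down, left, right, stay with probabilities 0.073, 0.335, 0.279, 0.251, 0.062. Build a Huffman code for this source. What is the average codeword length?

Repeatedly combine the two least-probable nodes; the expected code length is the sum of the merged weights.
merge 31/500 + 73/1000 → 27/200
merge 27/200 + 251/1000 → 193/500
merge 279/1000 + 67/200 → 307/500
merge 193/500 + 307/500 → 1
L = 27/200 + 193/500 + 307/500 + 1 = 427/200 = 2.135 bits/symbol.

2.135 bits/symbol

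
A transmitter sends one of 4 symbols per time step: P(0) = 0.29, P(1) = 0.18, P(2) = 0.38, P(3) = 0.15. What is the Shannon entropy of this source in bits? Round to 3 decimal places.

H = −Σ pᵢ log₂ pᵢ.
−0.29·log₂(0.29) = 0.5179
−0.18·log₂(0.18) = 0.4453
−0.38·log₂(0.38) = 0.5305
−0.15·log₂(0.15) = 0.4105
Sum ≈ 1.9042 → 1.904 bits.

1.904 bits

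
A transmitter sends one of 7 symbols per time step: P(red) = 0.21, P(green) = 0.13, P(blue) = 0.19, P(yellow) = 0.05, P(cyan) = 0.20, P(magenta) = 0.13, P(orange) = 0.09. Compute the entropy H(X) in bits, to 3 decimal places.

2.686 bits

H = −Σ pᵢ log₂ pᵢ.
−0.21·log₂(0.21) = 0.4728
−0.13·log₂(0.13) = 0.3826
−0.19·log₂(0.19) = 0.4552
−0.05·log₂(0.05) = 0.2161
−0.20·log₂(0.20) = 0.4644
−0.13·log₂(0.13) = 0.3826
−0.09·log₂(0.09) = 0.3127
Sum ≈ 2.6865 → 2.686 bits.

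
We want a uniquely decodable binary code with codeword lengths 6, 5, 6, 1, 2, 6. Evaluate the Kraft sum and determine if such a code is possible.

0.828125; yes

With common denominator 2^6 = 64: Σ 2^(−ℓᵢ) = 1/64 + 2/64 + 1/64 + 32/64 + 16/64 + 1/64 = 53/64 = 0.828125.
Kraft's inequality requires Σ ≤ 1; here Σ = 0.828125 ≤ 1, so such a prefix code exists.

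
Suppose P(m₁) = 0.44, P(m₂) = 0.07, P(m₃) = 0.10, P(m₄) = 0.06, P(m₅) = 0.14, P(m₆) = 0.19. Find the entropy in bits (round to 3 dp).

2.218 bits

H = −Σ pᵢ log₂ pᵢ.
−0.44·log₂(0.44) = 0.5211
−0.07·log₂(0.07) = 0.2686
−0.10·log₂(0.10) = 0.3322
−0.06·log₂(0.06) = 0.2435
−0.14·log₂(0.14) = 0.3971
−0.19·log₂(0.19) = 0.4552
Sum ≈ 2.2178 → 2.218 bits.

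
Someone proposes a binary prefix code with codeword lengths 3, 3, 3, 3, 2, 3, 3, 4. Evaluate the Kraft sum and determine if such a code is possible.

With common denominator 2^4 = 16: Σ 2^(−ℓᵢ) = 2/16 + 2/16 + 2/16 + 2/16 + 4/16 + 2/16 + 2/16 + 1/16 = 17/16 = 1.0625.
Kraft's inequality requires Σ ≤ 1; here Σ = 1.0625 > 1, so no such prefix code exists.

1.0625; no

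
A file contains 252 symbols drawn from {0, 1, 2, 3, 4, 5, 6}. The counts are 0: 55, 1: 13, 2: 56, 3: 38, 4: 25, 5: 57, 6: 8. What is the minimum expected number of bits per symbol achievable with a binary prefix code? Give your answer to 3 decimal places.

2.599 bits/symbol

Probabilities are the counts divided by 252.
Repeatedly combine the two least-probable nodes; the expected code length is the sum of the merged weights.
merge 2/63 + 13/252 → 1/12
merge 1/12 + 25/252 → 23/126
merge 19/126 + 23/126 → 1/3
merge 55/252 + 2/9 → 37/84
merge 19/84 + 1/3 → 47/84
merge 37/84 + 47/84 → 1
L = 1/12 + 23/126 + 1/3 + 37/84 + 47/84 + 1 = 655/252 ≈ 2.599 bits/symbol.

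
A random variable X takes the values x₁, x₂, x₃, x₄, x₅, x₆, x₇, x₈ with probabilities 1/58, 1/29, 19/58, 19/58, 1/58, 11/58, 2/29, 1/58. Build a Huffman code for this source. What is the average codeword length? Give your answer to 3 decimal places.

Repeatedly combine the two least-probable nodes; the expected code length is the sum of the merged weights.
merge 1/58 + 1/58 → 1/29
merge 1/58 + 1/29 → 3/58
merge 1/29 + 3/58 → 5/58
merge 2/29 + 5/58 → 9/58
merge 9/58 + 11/58 → 10/29
merge 19/58 + 19/58 → 19/29
merge 10/29 + 19/29 → 1
L = 1/29 + 3/58 + 5/58 + 9/58 + 10/29 + 19/29 + 1 = 135/58 ≈ 2.328 bits/symbol.

2.328 bits/symbol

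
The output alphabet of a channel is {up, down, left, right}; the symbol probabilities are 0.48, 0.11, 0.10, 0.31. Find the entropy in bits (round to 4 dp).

1.7145 bits

H = −Σ pᵢ log₂ pᵢ.
−0.48·log₂(0.48) = 0.5083
−0.11·log₂(0.11) = 0.3503
−0.10·log₂(0.10) = 0.3322
−0.31·log₂(0.31) = 0.5238
Sum ≈ 1.7145 → 1.7145 bits.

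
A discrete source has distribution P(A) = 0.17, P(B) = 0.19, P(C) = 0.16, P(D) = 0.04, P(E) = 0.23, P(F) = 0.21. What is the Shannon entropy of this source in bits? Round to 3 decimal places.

H = −Σ pᵢ log₂ pᵢ.
−0.17·log₂(0.17) = 0.4346
−0.19·log₂(0.19) = 0.4552
−0.16·log₂(0.16) = 0.4230
−0.04·log₂(0.04) = 0.1858
−0.23·log₂(0.23) = 0.4877
−0.21·log₂(0.21) = 0.4728
Sum ≈ 2.4591 → 2.459 bits.

2.459 bits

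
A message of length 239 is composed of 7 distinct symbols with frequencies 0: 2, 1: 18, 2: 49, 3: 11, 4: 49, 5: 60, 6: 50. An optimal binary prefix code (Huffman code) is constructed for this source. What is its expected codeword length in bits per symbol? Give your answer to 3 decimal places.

2.519 bits/symbol

Probabilities are the counts divided by 239.
Repeatedly combine the two least-probable nodes; the expected code length is the sum of the merged weights.
merge 2/239 + 11/239 → 13/239
merge 13/239 + 18/239 → 31/239
merge 31/239 + 49/239 → 80/239
merge 49/239 + 50/239 → 99/239
merge 60/239 + 80/239 → 140/239
merge 99/239 + 140/239 → 1
L = 13/239 + 31/239 + 80/239 + 99/239 + 140/239 + 1 = 602/239 ≈ 2.519 bits/symbol.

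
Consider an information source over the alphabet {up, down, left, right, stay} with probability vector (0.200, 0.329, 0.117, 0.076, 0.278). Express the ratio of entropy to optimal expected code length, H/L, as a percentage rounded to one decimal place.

98.0%

Entropy H = −Σ p log₂ p ≈ 2.1502 bits.
Huffman merges: 19/250+117/1000→193/1000; 193/1000+1/5→393/1000; 139/500+329/1000→607/1000; 393/1000+607/1000→1. L = 2193/1000 ≈ 2.1930.
Efficiency = H/L = 2.1502/2.1930 = 98.0%.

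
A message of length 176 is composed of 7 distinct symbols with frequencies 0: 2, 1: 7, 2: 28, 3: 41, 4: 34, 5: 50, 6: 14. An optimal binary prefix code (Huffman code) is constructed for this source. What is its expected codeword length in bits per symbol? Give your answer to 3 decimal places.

2.472 bits/symbol

Probabilities are the counts divided by 176.
Repeatedly combine the two least-probable nodes; the expected code length is the sum of the merged weights.
merge 1/88 + 7/176 → 9/176
merge 9/176 + 7/88 → 23/176
merge 23/176 + 7/44 → 51/176
merge 17/88 + 41/176 → 75/176
merge 25/88 + 51/176 → 101/176
merge 75/176 + 101/176 → 1
L = 9/176 + 23/176 + 51/176 + 75/176 + 101/176 + 1 = 435/176 ≈ 2.472 bits/symbol.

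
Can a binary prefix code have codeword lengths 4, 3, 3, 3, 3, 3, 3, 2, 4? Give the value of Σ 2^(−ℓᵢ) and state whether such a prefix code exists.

With common denominator 2^4 = 16: Σ 2^(−ℓᵢ) = 1/16 + 2/16 + 2/16 + 2/16 + 2/16 + 2/16 + 2/16 + 4/16 + 1/16 = 18/16 = 1.125.
Kraft's inequality requires Σ ≤ 1; here Σ = 1.125 > 1, so no such prefix code exists.

1.125; no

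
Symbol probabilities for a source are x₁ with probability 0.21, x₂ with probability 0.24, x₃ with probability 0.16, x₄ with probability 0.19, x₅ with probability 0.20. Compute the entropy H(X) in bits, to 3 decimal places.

H = −Σ pᵢ log₂ pᵢ.
−0.21·log₂(0.21) = 0.4728
−0.24·log₂(0.24) = 0.4941
−0.16·log₂(0.16) = 0.4230
−0.19·log₂(0.19) = 0.4552
−0.20·log₂(0.20) = 0.4644
Sum ≈ 2.3096 → 2.310 bits.

2.310 bits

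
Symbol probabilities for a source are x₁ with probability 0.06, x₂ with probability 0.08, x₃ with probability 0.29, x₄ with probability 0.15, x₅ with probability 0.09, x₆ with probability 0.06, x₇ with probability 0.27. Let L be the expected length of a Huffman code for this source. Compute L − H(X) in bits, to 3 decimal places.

0.030 bits

Entropy H = −Σ p log₂ p ≈ 2.5297 bits.
Huffman merges: 3/50+3/50→3/25; 2/25+9/100→17/100; 3/25+3/20→27/100; 17/100+27/100→11/25; 27/100+29/100→14/25; 11/25+14/25→1. L = 64/25 ≈ 2.5600.
L − H = 2.5600 − 2.5297 = 0.030 bits.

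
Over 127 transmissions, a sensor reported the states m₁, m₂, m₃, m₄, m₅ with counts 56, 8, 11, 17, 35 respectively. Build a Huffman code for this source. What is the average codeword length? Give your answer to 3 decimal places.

Probabilities are the counts divided by 127.
Repeatedly combine the two least-probable nodes; the expected code length is the sum of the merged weights.
merge 8/127 + 11/127 → 19/127
merge 17/127 + 19/127 → 36/127
merge 35/127 + 36/127 → 71/127
merge 56/127 + 71/127 → 1
L = 19/127 + 36/127 + 71/127 + 1 = 253/127 ≈ 1.992 bits/symbol.

1.992 bits/symbol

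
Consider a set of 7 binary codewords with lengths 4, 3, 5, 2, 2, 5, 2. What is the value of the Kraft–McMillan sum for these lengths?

With common denominator 2^5 = 32: Σ 2^(−ℓᵢ) = 2/32 + 4/32 + 1/32 + 8/32 + 8/32 + 1/32 + 8/32 = 32/32 = 1.

1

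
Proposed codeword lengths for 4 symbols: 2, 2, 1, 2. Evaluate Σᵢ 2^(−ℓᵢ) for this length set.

1.25

With common denominator 2^2 = 4: Σ 2^(−ℓᵢ) = 1/4 + 1/4 + 2/4 + 1/4 = 5/4 = 1.25.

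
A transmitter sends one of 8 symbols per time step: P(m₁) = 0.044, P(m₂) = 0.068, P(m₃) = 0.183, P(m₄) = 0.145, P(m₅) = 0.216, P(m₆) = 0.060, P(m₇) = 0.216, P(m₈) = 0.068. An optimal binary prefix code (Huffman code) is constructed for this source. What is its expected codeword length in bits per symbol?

Repeatedly combine the two least-probable nodes; the expected code length is the sum of the merged weights.
merge 11/250 + 3/50 → 13/125
merge 17/250 + 17/250 → 17/125
merge 13/125 + 17/125 → 6/25
merge 29/200 + 183/1000 → 41/125
merge 27/125 + 27/125 → 54/125
merge 6/25 + 41/125 → 71/125
merge 54/125 + 71/125 → 1
L = 13/125 + 17/125 + 6/25 + 41/125 + 54/125 + 71/125 + 1 = 351/125 = 2.808 bits/symbol.

2.808 bits/symbol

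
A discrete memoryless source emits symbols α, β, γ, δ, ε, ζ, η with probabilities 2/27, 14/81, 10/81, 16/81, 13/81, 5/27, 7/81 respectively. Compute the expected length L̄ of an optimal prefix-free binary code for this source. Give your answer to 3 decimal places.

Repeatedly combine the two least-probable nodes; the expected code length is the sum of the merged weights.
merge 2/27 + 7/81 → 13/81
merge 10/81 + 13/81 → 23/81
merge 13/81 + 14/81 → 1/3
merge 5/27 + 16/81 → 31/81
merge 23/81 + 1/3 → 50/81
merge 31/81 + 50/81 → 1
L = 13/81 + 23/81 + 1/3 + 31/81 + 50/81 + 1 = 25/9 ≈ 2.778 bits/symbol.

2.778 bits/symbol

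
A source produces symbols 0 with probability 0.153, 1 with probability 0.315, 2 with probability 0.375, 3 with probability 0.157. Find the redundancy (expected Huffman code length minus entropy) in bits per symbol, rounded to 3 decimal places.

0.046 bits

Entropy H = −Σ p log₂ p ≈ 1.8894 bits.
Huffman merges: 153/1000+157/1000→31/100; 31/100+63/200→5/8; 3/8+5/8→1. L = 387/200 ≈ 1.9350.
L − H = 1.9350 − 1.8894 = 0.046 bits.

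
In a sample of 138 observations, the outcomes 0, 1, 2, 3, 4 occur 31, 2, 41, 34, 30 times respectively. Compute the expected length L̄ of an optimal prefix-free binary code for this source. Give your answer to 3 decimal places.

Probabilities are the counts divided by 138.
Repeatedly combine the two least-probable nodes; the expected code length is the sum of the merged weights.
merge 1/69 + 5/23 → 16/69
merge 31/138 + 16/69 → 21/46
merge 17/69 + 41/138 → 25/46
merge 21/46 + 25/46 → 1
L = 16/69 + 21/46 + 25/46 + 1 = 154/69 ≈ 2.232 bits/symbol.

2.232 bits/symbol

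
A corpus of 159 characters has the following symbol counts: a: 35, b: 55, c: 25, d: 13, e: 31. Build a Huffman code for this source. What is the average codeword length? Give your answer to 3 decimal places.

2.239 bits/symbol

Probabilities are the counts divided by 159.
Repeatedly combine the two least-probable nodes; the expected code length is the sum of the merged weights.
merge 13/159 + 25/159 → 38/159
merge 31/159 + 35/159 → 22/53
merge 38/159 + 55/159 → 31/53
merge 22/53 + 31/53 → 1
L = 38/159 + 22/53 + 31/53 + 1 = 356/159 ≈ 2.239 bits/symbol.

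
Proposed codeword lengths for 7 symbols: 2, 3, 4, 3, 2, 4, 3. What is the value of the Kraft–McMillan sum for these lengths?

With common denominator 2^4 = 16: Σ 2^(−ℓᵢ) = 4/16 + 2/16 + 1/16 + 2/16 + 4/16 + 1/16 + 2/16 = 16/16 = 1.

1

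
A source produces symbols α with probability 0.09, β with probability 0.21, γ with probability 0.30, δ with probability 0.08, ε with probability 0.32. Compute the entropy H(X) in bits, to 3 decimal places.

H = −Σ pᵢ log₂ pᵢ.
−0.09·log₂(0.09) = 0.3127
−0.21·log₂(0.21) = 0.4728
−0.30·log₂(0.30) = 0.5211
−0.08·log₂(0.08) = 0.2915
−0.32·log₂(0.32) = 0.5260
Sum ≈ 2.1241 → 2.124 bits.

2.124 bits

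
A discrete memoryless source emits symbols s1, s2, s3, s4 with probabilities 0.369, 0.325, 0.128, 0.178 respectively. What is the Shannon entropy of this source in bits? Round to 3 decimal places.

H = −Σ pᵢ log₂ pᵢ.
−0.369·log₂(0.369) = 0.5307
−0.325·log₂(0.325) = 0.5270
−0.128·log₂(0.128) = 0.3796
−0.178·log₂(0.178) = 0.4432
Sum ≈ 1.8806 → 1.881 bits.

1.881 bits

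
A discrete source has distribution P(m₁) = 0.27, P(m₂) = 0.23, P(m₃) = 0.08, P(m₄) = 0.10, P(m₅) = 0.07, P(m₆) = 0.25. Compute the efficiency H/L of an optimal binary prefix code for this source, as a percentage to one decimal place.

99.6%

Entropy H = −Σ p log₂ p ≈ 2.3899 bits.
Huffman merges: 7/100+2/25→3/20; 1/10+3/20→1/4; 23/100+1/4→12/25; 1/4+27/100→13/25; 12/25+13/25→1. L = 12/5 ≈ 2.4000.
Efficiency = H/L = 2.3899/2.4000 = 99.6%.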